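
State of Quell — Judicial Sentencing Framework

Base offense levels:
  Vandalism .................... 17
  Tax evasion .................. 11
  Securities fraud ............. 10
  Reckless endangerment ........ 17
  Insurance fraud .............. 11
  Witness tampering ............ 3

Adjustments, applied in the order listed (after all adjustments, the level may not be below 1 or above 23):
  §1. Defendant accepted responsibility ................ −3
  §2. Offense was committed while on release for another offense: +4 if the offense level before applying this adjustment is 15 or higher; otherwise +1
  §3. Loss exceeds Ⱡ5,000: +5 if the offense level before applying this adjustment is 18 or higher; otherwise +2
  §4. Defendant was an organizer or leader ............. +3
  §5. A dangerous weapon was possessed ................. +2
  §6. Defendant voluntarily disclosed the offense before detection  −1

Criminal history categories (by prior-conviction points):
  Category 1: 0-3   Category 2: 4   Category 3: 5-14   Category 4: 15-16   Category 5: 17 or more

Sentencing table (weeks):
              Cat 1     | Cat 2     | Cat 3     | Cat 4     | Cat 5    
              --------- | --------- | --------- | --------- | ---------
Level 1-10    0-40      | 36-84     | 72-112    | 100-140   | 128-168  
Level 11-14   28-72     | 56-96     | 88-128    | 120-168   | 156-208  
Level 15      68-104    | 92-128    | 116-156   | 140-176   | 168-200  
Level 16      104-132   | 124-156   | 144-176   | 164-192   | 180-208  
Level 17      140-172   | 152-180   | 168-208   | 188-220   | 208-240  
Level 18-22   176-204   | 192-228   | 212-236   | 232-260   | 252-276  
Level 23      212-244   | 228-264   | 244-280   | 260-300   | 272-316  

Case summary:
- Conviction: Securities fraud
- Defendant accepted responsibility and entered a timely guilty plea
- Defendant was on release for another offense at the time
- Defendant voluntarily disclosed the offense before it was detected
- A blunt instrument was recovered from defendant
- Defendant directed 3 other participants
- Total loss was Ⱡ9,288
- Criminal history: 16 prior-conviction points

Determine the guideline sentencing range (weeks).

120-168 weeks

Base offense level for securities fraud: 10.
§1 applies: 10 − 3 = 7.
§2 applies (level before this adjustment is 7 < 15, so +1): 7 + 1 = 8.
§3 applies (level before this adjustment is 8 < 18, so +2): 8 + 2 = 10.
§4 applies: 10 + 3 = 13.
§5 applies: 13 + 2 = 15.
§6 applies: 15 − 1 = 14.
Final offense level: 14.
Criminal history: 16 prior points → Category 4 (15-16).
Level 14 falls in the 11-14 band.
Grid: Level 11-14 × Category 4 = 120-168 weeks.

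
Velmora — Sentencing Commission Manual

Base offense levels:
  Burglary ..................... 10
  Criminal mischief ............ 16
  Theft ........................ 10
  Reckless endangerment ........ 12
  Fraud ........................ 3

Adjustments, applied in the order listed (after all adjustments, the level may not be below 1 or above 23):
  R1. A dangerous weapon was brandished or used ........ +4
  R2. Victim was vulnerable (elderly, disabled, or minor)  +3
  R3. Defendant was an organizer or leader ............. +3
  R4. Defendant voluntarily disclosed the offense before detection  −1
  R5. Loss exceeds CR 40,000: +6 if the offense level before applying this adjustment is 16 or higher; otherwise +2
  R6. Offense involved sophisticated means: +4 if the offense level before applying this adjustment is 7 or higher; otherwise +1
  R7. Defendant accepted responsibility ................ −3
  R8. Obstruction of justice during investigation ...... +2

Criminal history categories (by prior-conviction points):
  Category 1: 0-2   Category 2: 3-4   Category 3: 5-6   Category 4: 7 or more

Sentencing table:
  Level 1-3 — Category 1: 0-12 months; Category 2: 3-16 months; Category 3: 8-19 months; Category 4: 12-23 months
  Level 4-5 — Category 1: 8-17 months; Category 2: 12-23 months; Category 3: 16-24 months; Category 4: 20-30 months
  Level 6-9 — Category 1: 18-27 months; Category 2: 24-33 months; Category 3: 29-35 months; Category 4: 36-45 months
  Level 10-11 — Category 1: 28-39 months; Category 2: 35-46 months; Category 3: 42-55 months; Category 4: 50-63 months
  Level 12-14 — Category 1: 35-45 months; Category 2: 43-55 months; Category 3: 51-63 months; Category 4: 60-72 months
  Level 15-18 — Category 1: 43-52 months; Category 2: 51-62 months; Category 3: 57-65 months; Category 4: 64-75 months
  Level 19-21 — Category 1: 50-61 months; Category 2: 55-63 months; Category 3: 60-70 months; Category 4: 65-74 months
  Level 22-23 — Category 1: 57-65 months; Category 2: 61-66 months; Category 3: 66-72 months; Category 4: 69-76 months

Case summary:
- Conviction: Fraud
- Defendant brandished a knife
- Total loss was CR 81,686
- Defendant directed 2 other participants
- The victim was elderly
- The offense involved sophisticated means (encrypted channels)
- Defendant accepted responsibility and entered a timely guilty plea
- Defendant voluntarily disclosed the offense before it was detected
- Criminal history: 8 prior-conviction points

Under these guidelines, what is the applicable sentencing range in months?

Base offense level for fraud: 3.
R1 applies: 3 + 4 = 7.
R2 applies: 7 + 3 = 10.
R3 applies: 10 + 3 = 13.
R4 applies: 13 − 1 = 12.
R5 applies (level before this adjustment is 12 < 16, so +2): 12 + 2 = 14.
R6 applies (level before this adjustment is 14 ≥ 7, so +4): 14 + 4 = 18.
R7 applies: 18 − 3 = 15.
Final offense level: 15.
Criminal history: 8 prior points → Category 4 (7+).
Level 15 falls in the 15-18 band.
Grid: Level 15-18 × Category 4 = 64-75 months.

64-75 months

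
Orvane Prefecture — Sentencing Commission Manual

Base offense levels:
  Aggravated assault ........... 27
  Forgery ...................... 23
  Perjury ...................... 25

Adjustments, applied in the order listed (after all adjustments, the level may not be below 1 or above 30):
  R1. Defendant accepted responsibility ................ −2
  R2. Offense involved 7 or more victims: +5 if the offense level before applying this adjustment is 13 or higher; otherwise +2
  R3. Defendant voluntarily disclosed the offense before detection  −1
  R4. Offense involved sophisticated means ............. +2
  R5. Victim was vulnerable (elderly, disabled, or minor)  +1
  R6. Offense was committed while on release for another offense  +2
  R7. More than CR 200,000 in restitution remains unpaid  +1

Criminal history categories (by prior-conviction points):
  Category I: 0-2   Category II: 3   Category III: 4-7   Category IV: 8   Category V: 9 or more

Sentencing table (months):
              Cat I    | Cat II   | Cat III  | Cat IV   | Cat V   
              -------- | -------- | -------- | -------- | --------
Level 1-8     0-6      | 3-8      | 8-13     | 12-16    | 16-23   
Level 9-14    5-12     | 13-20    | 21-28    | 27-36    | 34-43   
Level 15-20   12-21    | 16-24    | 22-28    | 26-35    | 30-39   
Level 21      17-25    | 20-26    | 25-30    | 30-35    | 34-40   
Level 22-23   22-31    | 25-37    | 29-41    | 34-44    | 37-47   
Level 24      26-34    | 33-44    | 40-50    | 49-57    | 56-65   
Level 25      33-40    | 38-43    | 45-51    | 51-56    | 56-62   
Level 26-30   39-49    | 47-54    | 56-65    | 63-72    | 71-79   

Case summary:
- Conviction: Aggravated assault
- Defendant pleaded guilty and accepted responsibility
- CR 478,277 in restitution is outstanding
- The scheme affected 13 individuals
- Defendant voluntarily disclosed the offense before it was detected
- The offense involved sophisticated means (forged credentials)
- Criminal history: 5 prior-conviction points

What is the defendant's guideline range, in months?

56-65 months

Base offense level for aggravated assault: 27.
R1 applies: 27 − 2 = 25.
R2 applies (level before this adjustment is 25 ≥ 13, so +5): 25 + 5 = 30.
R3 applies: 30 − 1 = 29.
R4 applies: 29 + 2 = 31.
R6 does not apply.
R7 applies: 31 + 1 = 32.
Level 32 exceeds the maximum of 30; capped at 30.
Final offense level: 30.
Criminal history: 5 prior points → Category III (4-7).
Level 30 falls in the 26-30 band.
Grid: Level 26-30 × Category III = 56-65 months.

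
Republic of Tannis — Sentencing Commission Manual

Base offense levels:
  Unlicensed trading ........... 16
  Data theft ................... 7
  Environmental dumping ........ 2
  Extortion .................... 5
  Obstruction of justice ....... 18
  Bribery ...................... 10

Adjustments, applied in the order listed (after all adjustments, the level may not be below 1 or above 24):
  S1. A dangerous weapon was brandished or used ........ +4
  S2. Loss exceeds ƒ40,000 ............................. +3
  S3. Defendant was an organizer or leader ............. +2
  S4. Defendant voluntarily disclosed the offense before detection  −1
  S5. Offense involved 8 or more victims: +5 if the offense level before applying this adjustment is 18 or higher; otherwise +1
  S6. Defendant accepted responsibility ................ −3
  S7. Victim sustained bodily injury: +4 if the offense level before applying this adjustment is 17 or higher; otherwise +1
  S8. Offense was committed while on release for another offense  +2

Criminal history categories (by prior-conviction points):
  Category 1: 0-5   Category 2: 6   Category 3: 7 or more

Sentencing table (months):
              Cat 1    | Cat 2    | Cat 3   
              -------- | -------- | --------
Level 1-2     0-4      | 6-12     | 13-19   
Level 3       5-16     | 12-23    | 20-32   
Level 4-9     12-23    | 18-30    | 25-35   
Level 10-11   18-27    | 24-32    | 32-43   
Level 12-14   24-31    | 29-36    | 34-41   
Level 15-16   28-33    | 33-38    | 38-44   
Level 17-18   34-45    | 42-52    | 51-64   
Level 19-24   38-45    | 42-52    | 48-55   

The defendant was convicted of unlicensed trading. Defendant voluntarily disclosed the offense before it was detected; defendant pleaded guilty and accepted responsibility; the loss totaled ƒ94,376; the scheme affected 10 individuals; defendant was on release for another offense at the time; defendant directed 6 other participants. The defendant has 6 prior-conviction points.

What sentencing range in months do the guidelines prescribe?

Base offense level for unlicensed trading: 16.
S2 applies: 16 + 3 = 19.
S3 applies: 19 + 2 = 21.
S4 applies: 21 − 1 = 20.
S5 applies (level before this adjustment is 20 ≥ 18, so +5): 20 + 5 = 25.
S6 applies: 25 − 3 = 22.
S8 applies: 22 + 2 = 24.
Final offense level: 24.
Criminal history: 6 prior points → Category 2 (6).
Level 24 falls in the 19-24 band.
Grid: Level 19-24 × Category 2 = 42-52 months.

42-52 months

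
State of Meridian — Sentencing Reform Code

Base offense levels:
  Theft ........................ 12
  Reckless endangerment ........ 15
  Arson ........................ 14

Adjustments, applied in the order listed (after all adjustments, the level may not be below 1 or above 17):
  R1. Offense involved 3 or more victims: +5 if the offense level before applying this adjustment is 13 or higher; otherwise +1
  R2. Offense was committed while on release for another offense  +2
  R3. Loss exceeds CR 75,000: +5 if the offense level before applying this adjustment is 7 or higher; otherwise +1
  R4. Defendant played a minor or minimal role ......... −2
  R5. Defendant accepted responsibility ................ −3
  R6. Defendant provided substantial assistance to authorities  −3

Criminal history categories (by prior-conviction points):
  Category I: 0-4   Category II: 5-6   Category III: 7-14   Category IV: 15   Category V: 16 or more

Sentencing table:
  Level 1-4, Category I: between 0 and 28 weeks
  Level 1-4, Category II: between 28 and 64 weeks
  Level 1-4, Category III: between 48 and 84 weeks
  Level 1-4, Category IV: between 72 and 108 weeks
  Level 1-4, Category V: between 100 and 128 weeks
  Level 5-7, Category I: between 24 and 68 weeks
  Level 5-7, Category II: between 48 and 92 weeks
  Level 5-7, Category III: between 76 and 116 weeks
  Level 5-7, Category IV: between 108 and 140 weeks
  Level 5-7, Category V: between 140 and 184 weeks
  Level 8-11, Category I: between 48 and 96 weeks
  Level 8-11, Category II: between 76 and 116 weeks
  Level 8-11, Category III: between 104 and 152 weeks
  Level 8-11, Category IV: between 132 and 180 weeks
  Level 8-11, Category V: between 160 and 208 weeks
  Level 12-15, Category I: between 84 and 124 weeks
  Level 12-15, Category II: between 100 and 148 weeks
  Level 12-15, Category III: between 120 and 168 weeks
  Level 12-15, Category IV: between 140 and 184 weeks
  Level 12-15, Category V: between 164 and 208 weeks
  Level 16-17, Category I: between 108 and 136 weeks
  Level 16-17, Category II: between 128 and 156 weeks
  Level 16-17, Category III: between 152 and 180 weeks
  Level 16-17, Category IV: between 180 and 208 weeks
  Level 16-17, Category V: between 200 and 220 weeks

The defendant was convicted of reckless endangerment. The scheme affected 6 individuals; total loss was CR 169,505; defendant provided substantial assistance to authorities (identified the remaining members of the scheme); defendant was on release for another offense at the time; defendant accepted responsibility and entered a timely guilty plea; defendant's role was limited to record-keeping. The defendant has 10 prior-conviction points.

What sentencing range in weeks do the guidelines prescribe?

152-180 weeks

Base offense level for reckless endangerment: 15.
R1 applies (level before this adjustment is 15 ≥ 13, so +5): 15 + 5 = 20.
R2 applies: 20 + 2 = 22.
R3 applies (level before this adjustment is 22 ≥ 7, so +5): 22 + 5 = 27.
R4 applies: 27 − 2 = 25.
R5 applies: 25 − 3 = 22.
R6 applies: 22 − 3 = 19.
Level 19 exceeds the maximum of 17; capped at 17.
Final offense level: 17.
Criminal history: 10 prior points → Category III (7-14).
Level 17 falls in the 16-17 band.
Grid: Level 16-17 × Category III = 152-180 weeks.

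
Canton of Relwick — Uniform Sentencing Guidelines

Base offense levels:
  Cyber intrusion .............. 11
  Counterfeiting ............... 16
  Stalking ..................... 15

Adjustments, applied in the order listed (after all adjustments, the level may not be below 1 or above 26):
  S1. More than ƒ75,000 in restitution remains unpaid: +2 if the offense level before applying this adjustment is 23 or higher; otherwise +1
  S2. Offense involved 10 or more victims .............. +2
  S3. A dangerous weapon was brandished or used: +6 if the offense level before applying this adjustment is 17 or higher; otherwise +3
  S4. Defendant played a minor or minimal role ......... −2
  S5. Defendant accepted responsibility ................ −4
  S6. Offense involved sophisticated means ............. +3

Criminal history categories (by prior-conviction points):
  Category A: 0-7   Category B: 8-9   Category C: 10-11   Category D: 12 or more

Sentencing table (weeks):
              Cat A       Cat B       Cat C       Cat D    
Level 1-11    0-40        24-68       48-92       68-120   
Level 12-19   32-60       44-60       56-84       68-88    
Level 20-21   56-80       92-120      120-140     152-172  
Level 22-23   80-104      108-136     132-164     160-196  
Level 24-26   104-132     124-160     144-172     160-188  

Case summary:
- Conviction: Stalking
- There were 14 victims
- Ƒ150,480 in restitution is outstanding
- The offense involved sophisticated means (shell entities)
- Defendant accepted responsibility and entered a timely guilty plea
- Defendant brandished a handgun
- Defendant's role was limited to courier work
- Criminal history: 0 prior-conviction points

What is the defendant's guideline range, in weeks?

56-80 weeks

Base offense level for stalking: 15.
S1 applies (level before this adjustment is 15 < 23, so +1): 15 + 1 = 16.
S2 applies: 16 + 2 = 18.
S3 applies (level before this adjustment is 18 ≥ 17, so +6): 18 + 6 = 24.
S4 applies: 24 − 2 = 22.
S5 applies: 22 − 4 = 18.
S6 applies: 18 + 3 = 21.
Final offense level: 21.
Criminal history: 0 prior points → Category A (0-7).
Level 21 falls in the 20-21 band.
Grid: Level 20-21 × Category A = 56-80 weeks.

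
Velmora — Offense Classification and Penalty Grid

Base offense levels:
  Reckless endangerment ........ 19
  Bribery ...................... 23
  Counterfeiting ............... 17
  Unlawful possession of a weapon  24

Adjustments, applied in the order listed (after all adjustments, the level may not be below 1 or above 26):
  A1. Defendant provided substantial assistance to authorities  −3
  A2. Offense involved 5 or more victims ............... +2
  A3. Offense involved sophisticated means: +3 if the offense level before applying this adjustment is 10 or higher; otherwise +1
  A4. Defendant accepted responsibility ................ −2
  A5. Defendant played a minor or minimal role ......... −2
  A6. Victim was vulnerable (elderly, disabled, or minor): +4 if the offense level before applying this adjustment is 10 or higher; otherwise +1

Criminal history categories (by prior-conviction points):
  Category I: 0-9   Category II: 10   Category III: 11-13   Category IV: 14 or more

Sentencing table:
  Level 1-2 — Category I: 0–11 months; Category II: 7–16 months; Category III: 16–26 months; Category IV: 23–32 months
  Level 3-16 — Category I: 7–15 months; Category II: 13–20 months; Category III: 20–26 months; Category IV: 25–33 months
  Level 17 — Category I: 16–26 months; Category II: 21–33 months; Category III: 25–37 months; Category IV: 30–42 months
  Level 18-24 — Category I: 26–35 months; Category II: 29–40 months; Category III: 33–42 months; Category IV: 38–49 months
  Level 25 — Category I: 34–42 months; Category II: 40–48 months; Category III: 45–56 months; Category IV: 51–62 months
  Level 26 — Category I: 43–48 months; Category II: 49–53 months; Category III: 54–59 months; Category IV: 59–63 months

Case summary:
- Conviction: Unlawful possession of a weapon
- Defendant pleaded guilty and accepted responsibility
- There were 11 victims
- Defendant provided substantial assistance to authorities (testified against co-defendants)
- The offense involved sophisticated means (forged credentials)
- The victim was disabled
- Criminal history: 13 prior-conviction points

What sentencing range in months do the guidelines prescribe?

Base offense level for unlawful possession of a weapon: 24.
A1 applies: 24 − 3 = 21.
A2 applies: 21 + 2 = 23.
A3 applies (level before this adjustment is 23 ≥ 10, so +3): 23 + 3 = 26.
A4 applies: 26 − 2 = 24.
A6 applies (level before this adjustment is 24 ≥ 10, so +4): 24 + 4 = 28.
Level 28 exceeds the maximum of 26; capped at 26.
Final offense level: 26.
Criminal history: 13 prior points → Category III (11-13).
Level 26 falls in the 26 band.
Grid: Level 26 × Category III = 54-59 months.

54-59 months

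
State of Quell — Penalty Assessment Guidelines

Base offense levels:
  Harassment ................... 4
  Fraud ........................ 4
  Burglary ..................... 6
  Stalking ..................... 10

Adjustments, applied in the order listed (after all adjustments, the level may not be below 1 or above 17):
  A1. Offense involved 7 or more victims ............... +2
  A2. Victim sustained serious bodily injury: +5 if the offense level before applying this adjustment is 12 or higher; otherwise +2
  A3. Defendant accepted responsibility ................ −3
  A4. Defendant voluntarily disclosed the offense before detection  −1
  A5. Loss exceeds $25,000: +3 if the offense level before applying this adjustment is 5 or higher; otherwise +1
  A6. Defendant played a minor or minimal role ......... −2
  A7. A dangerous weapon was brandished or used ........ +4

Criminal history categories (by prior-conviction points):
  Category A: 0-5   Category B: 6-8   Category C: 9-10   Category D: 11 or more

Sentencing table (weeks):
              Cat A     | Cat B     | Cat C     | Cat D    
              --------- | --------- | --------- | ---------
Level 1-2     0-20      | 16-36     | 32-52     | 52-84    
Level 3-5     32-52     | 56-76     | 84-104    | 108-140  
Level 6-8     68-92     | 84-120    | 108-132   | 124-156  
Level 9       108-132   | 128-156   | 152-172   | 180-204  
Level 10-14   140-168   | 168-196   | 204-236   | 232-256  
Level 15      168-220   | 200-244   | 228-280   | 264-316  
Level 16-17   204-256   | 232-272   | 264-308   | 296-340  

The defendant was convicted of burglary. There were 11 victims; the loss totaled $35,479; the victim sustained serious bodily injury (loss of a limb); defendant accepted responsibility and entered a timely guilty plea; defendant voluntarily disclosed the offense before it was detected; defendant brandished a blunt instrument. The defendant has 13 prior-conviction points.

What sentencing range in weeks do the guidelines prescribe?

232-256 weeks

Base offense level for burglary: 6.
A1 applies: 6 + 2 = 8.
A2 applies (level before this adjustment is 8 < 12, so +2): 8 + 2 = 10.
A3 applies: 10 − 3 = 7.
A4 applies: 7 − 1 = 6.
A5 applies (level before this adjustment is 6 ≥ 5, so +3): 6 + 3 = 9.
A7 applies: 9 + 4 = 13.
Final offense level: 13.
Criminal history: 13 prior points → Category D (11+).
Level 13 falls in the 10-14 band.
Grid: Level 10-14 × Category D = 232-256 weeks.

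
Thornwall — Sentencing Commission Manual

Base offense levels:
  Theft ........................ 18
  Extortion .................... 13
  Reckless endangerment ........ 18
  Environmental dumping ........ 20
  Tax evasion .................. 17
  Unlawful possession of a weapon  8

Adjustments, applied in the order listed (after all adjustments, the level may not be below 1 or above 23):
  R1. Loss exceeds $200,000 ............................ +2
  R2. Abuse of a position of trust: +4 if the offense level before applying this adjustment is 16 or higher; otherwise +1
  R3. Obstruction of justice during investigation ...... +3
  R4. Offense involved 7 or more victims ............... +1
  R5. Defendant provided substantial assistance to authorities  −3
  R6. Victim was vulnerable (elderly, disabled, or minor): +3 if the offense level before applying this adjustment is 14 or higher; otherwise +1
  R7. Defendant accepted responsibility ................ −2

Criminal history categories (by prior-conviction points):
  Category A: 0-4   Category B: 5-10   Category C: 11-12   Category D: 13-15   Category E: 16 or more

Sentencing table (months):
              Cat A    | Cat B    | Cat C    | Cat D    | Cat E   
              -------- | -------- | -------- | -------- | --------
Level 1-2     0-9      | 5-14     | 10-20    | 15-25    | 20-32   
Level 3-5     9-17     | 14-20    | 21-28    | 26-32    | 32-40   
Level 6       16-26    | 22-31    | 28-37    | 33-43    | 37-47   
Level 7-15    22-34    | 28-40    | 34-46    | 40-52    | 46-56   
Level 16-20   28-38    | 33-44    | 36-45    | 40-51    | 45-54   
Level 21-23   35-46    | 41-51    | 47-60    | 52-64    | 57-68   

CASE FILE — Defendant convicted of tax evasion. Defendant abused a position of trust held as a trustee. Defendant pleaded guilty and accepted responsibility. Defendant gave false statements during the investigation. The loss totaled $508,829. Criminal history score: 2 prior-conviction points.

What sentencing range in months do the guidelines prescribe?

35-46 months

Base offense level for tax evasion: 17.
R1 applies: 17 + 2 = 19.
R2 applies (level before this adjustment is 19 ≥ 16, so +4): 19 + 4 = 23.
R3 applies: 23 + 3 = 26.
R4 does not apply.
R6 does not apply.
R7 applies: 26 − 2 = 24.
Level 24 exceeds the maximum of 23; capped at 23.
Final offense level: 23.
Criminal history: 2 prior points → Category A (0-4).
Level 23 falls in the 21-23 band.
Grid: Level 21-23 × Category A = 35-46 months.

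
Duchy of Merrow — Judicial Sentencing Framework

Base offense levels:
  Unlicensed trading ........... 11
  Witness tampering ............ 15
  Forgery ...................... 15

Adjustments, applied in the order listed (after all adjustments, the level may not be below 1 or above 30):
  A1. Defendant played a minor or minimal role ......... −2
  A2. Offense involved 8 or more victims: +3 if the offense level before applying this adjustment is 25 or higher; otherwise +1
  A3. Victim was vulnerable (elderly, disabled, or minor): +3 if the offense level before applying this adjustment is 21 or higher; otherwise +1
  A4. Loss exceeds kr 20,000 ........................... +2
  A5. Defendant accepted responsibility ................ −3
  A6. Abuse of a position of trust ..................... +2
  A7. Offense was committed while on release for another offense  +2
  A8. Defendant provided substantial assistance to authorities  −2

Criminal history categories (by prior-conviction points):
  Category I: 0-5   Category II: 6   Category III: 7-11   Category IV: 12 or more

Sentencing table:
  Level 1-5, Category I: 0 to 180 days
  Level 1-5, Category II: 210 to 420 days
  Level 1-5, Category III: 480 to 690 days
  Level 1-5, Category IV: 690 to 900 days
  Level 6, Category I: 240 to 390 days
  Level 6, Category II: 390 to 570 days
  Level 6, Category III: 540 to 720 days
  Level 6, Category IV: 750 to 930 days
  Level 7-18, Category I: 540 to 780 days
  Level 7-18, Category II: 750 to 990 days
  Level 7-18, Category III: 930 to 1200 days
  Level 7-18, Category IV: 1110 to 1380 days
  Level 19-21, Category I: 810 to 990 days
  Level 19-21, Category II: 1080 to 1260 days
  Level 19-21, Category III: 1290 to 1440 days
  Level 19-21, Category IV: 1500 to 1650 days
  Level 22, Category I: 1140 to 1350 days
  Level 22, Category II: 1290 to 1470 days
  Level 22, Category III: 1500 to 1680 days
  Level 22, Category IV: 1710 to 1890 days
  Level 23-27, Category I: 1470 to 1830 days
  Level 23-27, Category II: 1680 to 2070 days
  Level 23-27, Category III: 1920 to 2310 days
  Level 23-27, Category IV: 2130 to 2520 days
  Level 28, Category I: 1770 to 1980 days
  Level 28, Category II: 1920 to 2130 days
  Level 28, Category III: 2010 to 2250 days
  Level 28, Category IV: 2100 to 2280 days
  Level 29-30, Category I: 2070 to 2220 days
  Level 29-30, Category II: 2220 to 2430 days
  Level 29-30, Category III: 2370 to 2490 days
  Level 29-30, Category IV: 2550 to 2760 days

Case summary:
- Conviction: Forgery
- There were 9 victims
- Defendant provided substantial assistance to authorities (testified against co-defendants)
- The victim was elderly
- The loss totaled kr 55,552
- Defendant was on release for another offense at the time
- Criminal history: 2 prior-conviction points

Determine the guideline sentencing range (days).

810-990 days

Base offense level for forgery: 15.
A1 does not apply.
A2 applies (level before this adjustment is 15 < 25, so +1): 15 + 1 = 16.
A3 applies (level before this adjustment is 16 < 21, so +1): 16 + 1 = 17.
A4 applies: 17 + 2 = 19.
A7 applies: 19 + 2 = 21.
A8 applies: 21 − 2 = 19.
Final offense level: 19.
Criminal history: 2 prior points → Category I (0-5).
Level 19 falls in the 19-21 band.
Grid: Level 19-21 × Category I = 810-990 days.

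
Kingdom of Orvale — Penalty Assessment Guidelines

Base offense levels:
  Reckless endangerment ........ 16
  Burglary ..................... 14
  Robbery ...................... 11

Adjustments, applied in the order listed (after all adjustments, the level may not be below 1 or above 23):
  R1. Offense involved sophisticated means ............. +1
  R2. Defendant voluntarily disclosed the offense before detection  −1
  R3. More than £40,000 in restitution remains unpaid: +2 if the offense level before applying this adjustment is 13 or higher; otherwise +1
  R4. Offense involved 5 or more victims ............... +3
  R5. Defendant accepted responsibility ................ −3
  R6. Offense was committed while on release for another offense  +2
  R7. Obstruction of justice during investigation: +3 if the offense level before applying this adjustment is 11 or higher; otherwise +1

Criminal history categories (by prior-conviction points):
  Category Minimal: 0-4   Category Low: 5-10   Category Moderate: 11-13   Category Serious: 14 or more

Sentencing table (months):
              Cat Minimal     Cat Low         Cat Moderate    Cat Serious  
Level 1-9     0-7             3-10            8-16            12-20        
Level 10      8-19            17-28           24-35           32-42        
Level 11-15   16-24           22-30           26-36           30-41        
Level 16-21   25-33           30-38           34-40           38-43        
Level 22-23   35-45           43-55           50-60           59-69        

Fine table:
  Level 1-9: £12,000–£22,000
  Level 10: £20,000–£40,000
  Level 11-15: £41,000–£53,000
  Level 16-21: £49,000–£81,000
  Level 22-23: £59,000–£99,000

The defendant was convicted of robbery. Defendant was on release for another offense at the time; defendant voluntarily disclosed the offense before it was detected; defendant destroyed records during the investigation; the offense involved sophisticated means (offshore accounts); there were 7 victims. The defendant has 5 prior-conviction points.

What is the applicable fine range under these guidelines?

£49,000–£81,000

Base offense level for robbery: 11.
R1 applies: 11 + 1 = 12.
R2 applies: 12 − 1 = 11.
R4 applies: 11 + 3 = 14.
R6 applies: 14 + 2 = 16.
R7 applies (level before this adjustment is 16 ≥ 11, so +3): 16 + 3 = 19.
Final offense level: 19.
Level 19 falls in the 16-21 band.
Fine table: Level 16-21 → £49,000–£81,000.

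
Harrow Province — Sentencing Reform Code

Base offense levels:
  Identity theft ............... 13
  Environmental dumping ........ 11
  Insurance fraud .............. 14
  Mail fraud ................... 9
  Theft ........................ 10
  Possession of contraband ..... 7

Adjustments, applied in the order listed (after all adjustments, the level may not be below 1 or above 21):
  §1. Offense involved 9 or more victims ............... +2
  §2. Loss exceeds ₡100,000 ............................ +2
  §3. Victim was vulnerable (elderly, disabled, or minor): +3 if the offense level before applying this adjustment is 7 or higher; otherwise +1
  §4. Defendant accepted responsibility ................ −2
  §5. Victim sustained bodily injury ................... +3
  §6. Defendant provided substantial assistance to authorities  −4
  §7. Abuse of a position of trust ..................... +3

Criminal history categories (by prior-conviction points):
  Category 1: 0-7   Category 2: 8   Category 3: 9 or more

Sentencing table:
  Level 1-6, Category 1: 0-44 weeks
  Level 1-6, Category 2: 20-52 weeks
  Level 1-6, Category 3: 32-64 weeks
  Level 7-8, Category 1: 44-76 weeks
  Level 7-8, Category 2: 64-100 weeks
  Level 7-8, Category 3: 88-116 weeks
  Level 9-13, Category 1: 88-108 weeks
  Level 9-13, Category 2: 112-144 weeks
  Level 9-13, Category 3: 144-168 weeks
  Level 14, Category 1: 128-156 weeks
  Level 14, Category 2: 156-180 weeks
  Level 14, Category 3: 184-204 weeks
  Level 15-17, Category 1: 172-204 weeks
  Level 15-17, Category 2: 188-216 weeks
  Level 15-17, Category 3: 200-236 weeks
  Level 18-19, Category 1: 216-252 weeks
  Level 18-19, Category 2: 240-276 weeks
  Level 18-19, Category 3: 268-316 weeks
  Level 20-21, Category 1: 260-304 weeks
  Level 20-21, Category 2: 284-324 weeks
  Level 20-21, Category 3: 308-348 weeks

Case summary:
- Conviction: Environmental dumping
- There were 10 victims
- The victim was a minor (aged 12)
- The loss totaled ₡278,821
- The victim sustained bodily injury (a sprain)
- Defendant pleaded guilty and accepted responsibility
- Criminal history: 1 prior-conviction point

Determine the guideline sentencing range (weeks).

Base offense level for environmental dumping: 11.
§1 applies: 11 + 2 = 13.
§2 applies: 13 + 2 = 15.
§3 applies (level before this adjustment is 15 ≥ 7, so +3): 15 + 3 = 18.
§4 applies: 18 − 2 = 16.
§5 applies: 16 + 3 = 19.
§6 does not apply.
Final offense level: 19.
Criminal history: 1 prior point → Category 1 (0-7).
Level 19 falls in the 18-19 band.
Grid: Level 18-19 × Category 1 = 216-252 weeks.

216-252 weeks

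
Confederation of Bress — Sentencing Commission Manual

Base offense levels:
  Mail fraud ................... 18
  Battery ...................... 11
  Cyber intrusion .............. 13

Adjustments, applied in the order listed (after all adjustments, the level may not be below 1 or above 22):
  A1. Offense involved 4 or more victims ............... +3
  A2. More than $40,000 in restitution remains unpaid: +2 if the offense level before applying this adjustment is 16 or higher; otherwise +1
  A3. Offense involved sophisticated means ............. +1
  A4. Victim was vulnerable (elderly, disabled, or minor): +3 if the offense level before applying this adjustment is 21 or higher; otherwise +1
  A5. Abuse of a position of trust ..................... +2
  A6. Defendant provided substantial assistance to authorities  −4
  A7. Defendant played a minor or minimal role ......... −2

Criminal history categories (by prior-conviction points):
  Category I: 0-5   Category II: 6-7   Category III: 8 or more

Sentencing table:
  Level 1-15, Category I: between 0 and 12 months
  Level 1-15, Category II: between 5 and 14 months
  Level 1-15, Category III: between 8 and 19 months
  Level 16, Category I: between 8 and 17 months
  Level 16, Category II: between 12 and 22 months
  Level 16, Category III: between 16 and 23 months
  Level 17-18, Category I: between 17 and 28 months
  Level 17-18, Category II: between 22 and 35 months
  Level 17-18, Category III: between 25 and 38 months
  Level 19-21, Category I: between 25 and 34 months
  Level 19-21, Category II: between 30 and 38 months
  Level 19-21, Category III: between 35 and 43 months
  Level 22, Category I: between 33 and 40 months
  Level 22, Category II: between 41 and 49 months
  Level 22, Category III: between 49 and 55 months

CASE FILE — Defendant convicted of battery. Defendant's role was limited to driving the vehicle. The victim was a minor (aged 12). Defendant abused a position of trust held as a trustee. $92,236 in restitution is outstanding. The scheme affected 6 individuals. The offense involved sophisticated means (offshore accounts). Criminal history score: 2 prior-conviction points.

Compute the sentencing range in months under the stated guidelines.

17-28 months

Base offense level for battery: 11.
A1 applies: 11 + 3 = 14.
A2 applies (level before this adjustment is 14 < 16, so +1): 14 + 1 = 15.
A3 applies: 15 + 1 = 16.
A4 applies (level before this adjustment is 16 < 21, so +1): 16 + 1 = 17.
A5 applies: 17 + 2 = 19.
A6 does not apply.
A7 applies: 19 − 2 = 17.
Final offense level: 17.
Criminal history: 2 prior points → Category I (0-5).
Level 17 falls in the 17-18 band.
Grid: Level 17-18 × Category I = 17-28 months.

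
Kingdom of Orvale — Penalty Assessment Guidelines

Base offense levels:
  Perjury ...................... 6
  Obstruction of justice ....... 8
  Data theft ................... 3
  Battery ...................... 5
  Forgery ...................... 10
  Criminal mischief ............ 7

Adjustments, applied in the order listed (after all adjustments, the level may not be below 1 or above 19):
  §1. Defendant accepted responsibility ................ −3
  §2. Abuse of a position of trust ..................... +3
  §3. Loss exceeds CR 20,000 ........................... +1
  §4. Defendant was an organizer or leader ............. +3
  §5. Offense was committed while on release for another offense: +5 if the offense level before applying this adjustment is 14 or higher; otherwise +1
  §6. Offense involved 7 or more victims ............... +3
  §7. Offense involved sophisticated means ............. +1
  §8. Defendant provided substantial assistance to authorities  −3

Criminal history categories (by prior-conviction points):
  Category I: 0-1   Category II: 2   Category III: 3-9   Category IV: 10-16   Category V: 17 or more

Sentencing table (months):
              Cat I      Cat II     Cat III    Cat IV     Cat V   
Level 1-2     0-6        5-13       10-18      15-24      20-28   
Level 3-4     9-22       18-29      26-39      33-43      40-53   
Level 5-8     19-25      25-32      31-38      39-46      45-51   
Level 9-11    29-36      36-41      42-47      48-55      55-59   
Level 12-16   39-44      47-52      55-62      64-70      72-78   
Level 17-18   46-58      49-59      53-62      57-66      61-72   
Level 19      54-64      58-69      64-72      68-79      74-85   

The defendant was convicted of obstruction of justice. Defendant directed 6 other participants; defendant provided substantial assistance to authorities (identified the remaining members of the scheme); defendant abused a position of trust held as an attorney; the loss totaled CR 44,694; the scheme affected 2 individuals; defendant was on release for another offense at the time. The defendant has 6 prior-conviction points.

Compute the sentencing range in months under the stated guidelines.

Base offense level for obstruction of justice: 8.
§1 does not apply.
§2 applies: 8 + 3 = 11.
§3 applies: 11 + 1 = 12.
§4 applies: 12 + 3 = 15.
§5 applies (level before this adjustment is 15 ≥ 14, so +5): 15 + 5 = 20.
§7 does not apply.
§8 applies: 20 − 3 = 17.
Final offense level: 17.
Criminal history: 6 prior points → Category III (3-9).
Level 17 falls in the 17-18 band.
Grid: Level 17-18 × Category III = 53-62 months.

53-62 months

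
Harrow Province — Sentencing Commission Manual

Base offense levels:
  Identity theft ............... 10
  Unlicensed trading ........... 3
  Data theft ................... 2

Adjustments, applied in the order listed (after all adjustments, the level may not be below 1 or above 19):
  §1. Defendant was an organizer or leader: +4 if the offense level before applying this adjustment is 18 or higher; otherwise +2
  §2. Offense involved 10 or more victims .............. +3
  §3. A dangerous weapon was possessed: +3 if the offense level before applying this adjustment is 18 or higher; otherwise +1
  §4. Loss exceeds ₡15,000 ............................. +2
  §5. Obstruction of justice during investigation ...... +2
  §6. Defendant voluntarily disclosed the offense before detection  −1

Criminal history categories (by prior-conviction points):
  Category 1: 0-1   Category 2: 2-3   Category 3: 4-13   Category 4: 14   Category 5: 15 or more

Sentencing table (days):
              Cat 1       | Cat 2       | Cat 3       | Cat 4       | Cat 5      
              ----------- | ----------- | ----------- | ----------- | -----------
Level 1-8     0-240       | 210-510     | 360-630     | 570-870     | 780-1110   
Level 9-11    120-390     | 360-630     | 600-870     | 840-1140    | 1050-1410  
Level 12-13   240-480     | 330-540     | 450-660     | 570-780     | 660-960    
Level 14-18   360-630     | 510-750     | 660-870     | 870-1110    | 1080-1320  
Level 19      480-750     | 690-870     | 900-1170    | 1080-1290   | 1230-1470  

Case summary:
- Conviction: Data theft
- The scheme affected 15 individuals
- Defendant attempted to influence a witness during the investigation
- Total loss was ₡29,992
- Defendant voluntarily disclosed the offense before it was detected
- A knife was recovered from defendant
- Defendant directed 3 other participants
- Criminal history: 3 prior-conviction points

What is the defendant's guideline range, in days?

360-630 days

Base offense level for data theft: 2.
§1 applies (level before this adjustment is 2 < 18, so +2): 2 + 2 = 4.
§2 applies: 4 + 3 = 7.
§3 applies (level before this adjustment is 7 < 18, so +1): 7 + 1 = 8.
§4 applies: 8 + 2 = 10.
§5 applies: 10 + 2 = 12.
§6 applies: 12 − 1 = 11.
Final offense level: 11.
Criminal history: 3 prior points → Category 2 (2-3).
Level 11 falls in the 9-11 band.
Grid: Level 9-11 × Category 2 = 360-630 days.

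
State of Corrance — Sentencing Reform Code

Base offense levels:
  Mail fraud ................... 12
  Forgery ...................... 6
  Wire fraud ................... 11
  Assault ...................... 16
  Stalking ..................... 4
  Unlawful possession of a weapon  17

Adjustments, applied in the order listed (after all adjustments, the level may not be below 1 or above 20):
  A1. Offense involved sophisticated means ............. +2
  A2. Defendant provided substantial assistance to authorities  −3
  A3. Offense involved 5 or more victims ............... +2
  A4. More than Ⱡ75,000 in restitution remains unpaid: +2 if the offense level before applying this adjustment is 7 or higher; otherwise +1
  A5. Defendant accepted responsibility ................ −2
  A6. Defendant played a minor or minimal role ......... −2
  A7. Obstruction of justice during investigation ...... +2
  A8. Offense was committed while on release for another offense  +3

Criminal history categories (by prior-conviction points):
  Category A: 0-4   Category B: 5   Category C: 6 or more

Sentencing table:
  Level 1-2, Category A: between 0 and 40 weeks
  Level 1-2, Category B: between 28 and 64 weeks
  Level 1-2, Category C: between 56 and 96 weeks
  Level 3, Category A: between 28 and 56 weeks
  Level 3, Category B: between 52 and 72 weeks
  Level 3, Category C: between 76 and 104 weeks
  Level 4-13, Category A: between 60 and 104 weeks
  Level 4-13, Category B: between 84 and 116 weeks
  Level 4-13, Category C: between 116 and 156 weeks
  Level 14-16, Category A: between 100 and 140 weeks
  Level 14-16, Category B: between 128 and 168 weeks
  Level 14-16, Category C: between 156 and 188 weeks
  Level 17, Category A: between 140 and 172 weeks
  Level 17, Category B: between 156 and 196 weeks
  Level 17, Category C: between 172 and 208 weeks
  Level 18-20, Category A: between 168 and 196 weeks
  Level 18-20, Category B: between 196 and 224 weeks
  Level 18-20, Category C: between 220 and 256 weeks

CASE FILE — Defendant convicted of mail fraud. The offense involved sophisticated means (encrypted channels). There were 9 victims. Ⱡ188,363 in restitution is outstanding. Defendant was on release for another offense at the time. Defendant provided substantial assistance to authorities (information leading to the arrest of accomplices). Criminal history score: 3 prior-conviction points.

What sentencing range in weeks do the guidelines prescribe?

Base offense level for mail fraud: 12.
A1 applies: 12 + 2 = 14.
A2 applies: 14 − 3 = 11.
A3 applies: 11 + 2 = 13.
A4 applies (level before this adjustment is 13 ≥ 7, so +2): 13 + 2 = 15.
A6 does not apply.
A8 applies: 15 + 3 = 18.
Final offense level: 18.
Criminal history: 3 prior points → Category A (0-4).
Level 18 falls in the 18-20 band.
Grid: Level 18-20 × Category A = 168-196 weeks.

168-196 weeks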